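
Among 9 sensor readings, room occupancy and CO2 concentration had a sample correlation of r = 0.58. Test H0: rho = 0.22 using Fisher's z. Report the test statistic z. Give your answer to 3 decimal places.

1.075

z_r = atanh(0.58) = 0.662463,  z_0 = atanh(0.22) = 0.223656
SE = 1/√(n−3) = 1/√6 = 0.408248
z = (z_r − z_0)/SE = (0.662463 − 0.223656) / 0.408248 = 0.438807 / 0.408248 = 1.075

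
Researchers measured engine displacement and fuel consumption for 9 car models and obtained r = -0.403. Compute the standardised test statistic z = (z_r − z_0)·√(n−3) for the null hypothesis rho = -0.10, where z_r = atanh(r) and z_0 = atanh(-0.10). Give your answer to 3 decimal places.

Fisher z: atanh(-0.403) = -0.427225, atanh(-0.10) = -0.100335
z = (z_r − z_0)·√(n−3) = (-0.427225 − (-0.100335))·√6 = -0.326890 · 2.449490 = -0.801

-0.801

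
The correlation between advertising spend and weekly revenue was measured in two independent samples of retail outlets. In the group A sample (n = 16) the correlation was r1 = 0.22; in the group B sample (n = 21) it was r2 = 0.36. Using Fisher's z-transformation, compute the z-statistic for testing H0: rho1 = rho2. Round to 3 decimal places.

Fisher z-transforms: z1 = atanh(0.22) = 0.223656, z2 = atanh(0.36) = 0.376886; difference d = -0.153230
Var(d) = 1/13 + 1/18 = 0.0769231 + 0.0555556 = 0.1324787
z = d/√Var(d) = -0.153230 / √0.1324787 = -0.153230 / 0.363976 = -0.421

-0.421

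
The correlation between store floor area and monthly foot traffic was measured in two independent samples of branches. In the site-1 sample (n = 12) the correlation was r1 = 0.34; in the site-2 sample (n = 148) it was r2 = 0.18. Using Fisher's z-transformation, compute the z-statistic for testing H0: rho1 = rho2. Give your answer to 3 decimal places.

0.501

Fisher z-transforms: z1 = atanh(0.34) = 0.354093, z2 = atanh(0.18) = 0.181983; difference d = 0.172110
Var(d) = 1/9 + 1/145 = 0.1111111 + 0.0068966 = 0.1180077
z = d/√Var(d) = 0.172110 / √0.1180077 = 0.172110 / 0.343522 = 0.501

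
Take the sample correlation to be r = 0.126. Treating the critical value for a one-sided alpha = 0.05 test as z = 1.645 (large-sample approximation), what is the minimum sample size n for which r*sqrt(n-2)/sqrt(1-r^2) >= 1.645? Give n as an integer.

170

r√(n−2)/√(1−r²) ≥ 1.645  ⇔  n−2 ≥ (1.645)²·(1−r²)/r²
(1−r²)/r² = (1−0.015876)/0.015876 = 61.9882
n ≥ 2 + 2.706025·61.9882 = 2 + 167.7416 = 169.7416
⌈169.7416⌉ = 170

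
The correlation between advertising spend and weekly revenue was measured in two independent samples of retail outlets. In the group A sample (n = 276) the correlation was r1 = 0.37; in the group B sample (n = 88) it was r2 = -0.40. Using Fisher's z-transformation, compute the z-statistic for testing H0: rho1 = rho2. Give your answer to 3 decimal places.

z1 = atanh(0.37) = 0.388423,  z2 = atanh(-0.40) = -0.423649
SE = √(1/(n1−3) + 1/(n2−3)) = √(1/273 + 1/85) = √(0.0036630 + 0.0117647) = √0.0154277 = 0.124208
z = (z1 − z2)/SE = (0.388423 − (-0.423649)) / 0.124208 = 0.812072 / 0.124208 = 6.538

6.538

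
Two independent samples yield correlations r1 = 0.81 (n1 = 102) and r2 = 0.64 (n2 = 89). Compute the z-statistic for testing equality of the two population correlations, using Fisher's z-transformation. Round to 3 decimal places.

2.502

Fisher z-transforms: z1 = atanh(0.81) = 1.127029, z2 = atanh(0.64) = 0.758174; difference d = 0.368855
Var(d) = 1/99 + 1/86 = 0.0101010 + 0.0116279 = 0.0217289
z = d/√Var(d) = 0.368855 / √0.0217289 = 0.368855 / 0.147407 = 2.502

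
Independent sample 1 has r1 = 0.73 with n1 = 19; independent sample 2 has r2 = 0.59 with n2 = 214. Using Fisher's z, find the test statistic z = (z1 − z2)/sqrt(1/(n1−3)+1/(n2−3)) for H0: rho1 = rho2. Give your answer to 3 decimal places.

Fisher z-transforms: z1 = atanh(0.73) = 0.928727, z2 = atanh(0.59) = 0.677666; difference d = 0.251061
Var(d) = 1/16 + 1/211 = 0.0625000 + 0.0047393 = 0.0672393
z = d/√Var(d) = 0.251061 / √0.0672393 = 0.251061 / 0.259305 = 0.968

0.968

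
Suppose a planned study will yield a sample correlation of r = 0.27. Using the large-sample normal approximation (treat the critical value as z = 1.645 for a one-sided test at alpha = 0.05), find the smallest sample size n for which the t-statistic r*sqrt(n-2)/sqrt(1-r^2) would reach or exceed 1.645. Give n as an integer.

37

r√(n−2)/√(1−r²) ≥ 1.645  ⇔  n−2 ≥ (1.645)²·(1−r²)/r²
(1−r²)/r² = (1−0.0729)/0.0729 = 12.7174
n ≥ 2 + 2.706025·12.7174 = 2 + 34.4136 = 36.4136
⌈36.4136⌉ = 37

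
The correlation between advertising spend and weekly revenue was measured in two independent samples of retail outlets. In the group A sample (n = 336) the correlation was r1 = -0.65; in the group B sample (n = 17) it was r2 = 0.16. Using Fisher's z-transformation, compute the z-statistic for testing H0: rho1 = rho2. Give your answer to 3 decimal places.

z1 = atanh(-0.65) = -0.775299,  z2 = atanh(0.16) = 0.161387
SE = √(1/(n1−3) + 1/(n2−3)) = √(1/333 + 1/14) = √(0.0030030 + 0.0714286) = √0.0744316 = 0.272822
z = (z1 − z2)/SE = (-0.775299 − 0.161387) / 0.272822 = -0.936686 / 0.272822 = -3.433

-3.433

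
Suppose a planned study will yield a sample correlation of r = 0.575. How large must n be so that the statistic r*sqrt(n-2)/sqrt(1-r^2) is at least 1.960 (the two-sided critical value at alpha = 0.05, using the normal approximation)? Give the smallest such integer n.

10

r√(n−2)/√(1−r²) ≥ 1.960  ⇔  n−2 ≥ (1.960)²·(1−r²)/r²
(1−r²)/r² = (1−0.330625)/0.330625 = 2.0246
n ≥ 2 + 3.8416·2.0246 = 2 + 7.7777 = 9.7777
⌈9.7777⌉ = 10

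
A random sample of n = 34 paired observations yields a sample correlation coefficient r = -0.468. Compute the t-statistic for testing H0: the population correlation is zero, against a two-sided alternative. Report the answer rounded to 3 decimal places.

1 − r² = 1 − 0.219024 = 0.780976;  √(1−r²) = 0.883728
√(n−2) = √32 = 5.656854
t = r·√(n−2)/√(1−r²) = -0.468 · 5.656854 / 0.883728 = -2.996

-2.996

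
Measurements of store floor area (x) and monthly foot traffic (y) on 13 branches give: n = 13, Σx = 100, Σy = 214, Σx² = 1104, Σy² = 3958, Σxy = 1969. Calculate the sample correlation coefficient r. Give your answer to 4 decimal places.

Numerator: nΣxy − (Σx)(Σy) = 13·1969 − (100)(214) = 4197
Denominator: √[(nΣx²−(Σx)²)(nΣy²−(Σy)²)]
  nΣx²−(Σx)² = 13·1104 − 10000 = 4352;  nΣy²−(Σy)² = 13·3958 − 45796 = 5658
  √(4352·5658) = √24623616 = 4962.2189
r = 4197 / 4962.2189 = 0.8458

0.8458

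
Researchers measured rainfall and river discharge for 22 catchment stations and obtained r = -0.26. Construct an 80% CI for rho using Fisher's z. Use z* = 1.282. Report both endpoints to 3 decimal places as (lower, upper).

(-0.508, 0.028)

Fisher z: z_r = atanh(r) = ½·ln((1+(-0.26))/(1−(-0.26))) = -0.266108
SE(z) = 1/√(n−3) = 1/√19 = 0.229416
80% ⇒ z* = 1.282; margin = 1.282·0.229416 = 0.294111
CI on z-scale: (-0.560219, 0.028003)
Back-transform: tanh(-0.560219) = -0.508140, tanh(0.028003) = 0.027996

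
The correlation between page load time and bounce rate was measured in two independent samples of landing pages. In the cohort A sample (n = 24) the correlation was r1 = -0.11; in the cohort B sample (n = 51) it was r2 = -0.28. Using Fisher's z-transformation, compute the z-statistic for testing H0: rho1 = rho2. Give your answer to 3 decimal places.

z1 = atanh(-0.11) = -0.110447,  z2 = atanh(-0.28) = -0.287682
SE = √(1/(n1−3) + 1/(n2−3)) = √(1/21 + 1/48) = √(0.0476190 + 0.0208333) = √0.0684523 = 0.261634
z = (z1 − z2)/SE = (-0.110447 − (-0.287682)) / 0.261634 = 0.177235 / 0.261634 = 0.677

0.677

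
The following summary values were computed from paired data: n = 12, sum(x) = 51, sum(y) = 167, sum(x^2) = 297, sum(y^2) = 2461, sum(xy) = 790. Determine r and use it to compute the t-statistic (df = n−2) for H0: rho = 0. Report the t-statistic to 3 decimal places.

S_xy = nΣxy − ΣxΣy = 12·790 − 51·167 = 9480 − 8517 = 963
S_xx = nΣx² − (Σx)² = 12·297 − 51² = 3564 − 2601 = 963
S_yy = nΣy² − (Σy)² = 12·2461 − 167² = 29532 − 27889 = 1643
r = S_xy / √(S_xx·S_yy) = 963 / √(963·1643) = 963 / √1582209 = 963 / 1257.8589 = 0.7656
t = r·√(n−2)/√(1−r²) = 0.7656·√10 / √(1−0.586143) = 2.421040 / 0.643317 = 3.763

3.763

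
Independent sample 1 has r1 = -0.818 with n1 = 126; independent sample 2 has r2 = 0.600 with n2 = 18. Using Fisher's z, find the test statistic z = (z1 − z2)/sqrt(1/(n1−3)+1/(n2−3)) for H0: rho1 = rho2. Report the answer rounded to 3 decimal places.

Fisher z-transforms: z1 = atanh(-0.818) = -1.150743, z2 = atanh(0.600) = 0.693147; difference d = -1.843890
Var(d) = 1/123 + 1/15 = 0.0081301 + 0.0666667 = 0.0747968
z = d/√Var(d) = -1.843890 / √0.0747968 = -1.843890 / 0.273490 = -6.742

-6.742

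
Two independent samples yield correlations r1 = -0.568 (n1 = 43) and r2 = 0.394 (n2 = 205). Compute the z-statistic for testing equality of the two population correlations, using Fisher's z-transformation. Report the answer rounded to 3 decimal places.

-6.131

Fisher z-transforms: z1 = atanh(-0.568) = -0.644565, z2 = atanh(0.394) = 0.416526; difference d = -1.061091
Var(d) = 1/40 + 1/202 = 0.0250000 + 0.0049505 = 0.0299505
z = d/√Var(d) = -1.061091 / √0.0299505 = -1.061091 / 0.173062 = -6.131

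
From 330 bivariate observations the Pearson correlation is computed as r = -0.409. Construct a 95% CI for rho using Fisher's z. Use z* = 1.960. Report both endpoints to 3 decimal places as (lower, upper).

(-0.495, -0.315)

z_r = atanh(-0.409) = -0.434410;  SE = 1/√(n−3) = 1/√327 = 0.055300
z-limits: -0.434410 ± 1.960·0.055300 = -0.434410 ± 0.108388 = [-0.542798, -0.326022]
ρ-limits: (tanh -0.542798, tanh -0.326022) = (-0.495, -0.315)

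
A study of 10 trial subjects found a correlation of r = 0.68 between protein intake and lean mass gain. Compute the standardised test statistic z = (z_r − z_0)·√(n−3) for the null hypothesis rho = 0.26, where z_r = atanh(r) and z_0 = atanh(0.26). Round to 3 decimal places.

1.490

z_r = atanh(0.68) = 0.829114,  z_0 = atanh(0.26) = 0.266108
SE = 1/√(n−3) = 1/√7 = 0.377964
z = (z_r − z_0)/SE = (0.829114 − 0.266108) / 0.377964 = 0.563006 / 0.377964 = 1.490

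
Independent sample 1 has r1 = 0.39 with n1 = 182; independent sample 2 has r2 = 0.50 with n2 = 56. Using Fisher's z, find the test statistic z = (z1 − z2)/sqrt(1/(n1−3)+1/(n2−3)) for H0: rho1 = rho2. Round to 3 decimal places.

z1 = atanh(0.39) = 0.411800,  z2 = atanh(0.50) = 0.549306
SE = √(1/(n1−3) + 1/(n2−3)) = √(1/179 + 1/53) = √(0.0055866 + 0.0188679) = √0.0244545 = 0.156379
z = (z1 − z2)/SE = (0.411800 − 0.549306) / 0.156379 = -0.137506 / 0.156379 = -0.879

-0.879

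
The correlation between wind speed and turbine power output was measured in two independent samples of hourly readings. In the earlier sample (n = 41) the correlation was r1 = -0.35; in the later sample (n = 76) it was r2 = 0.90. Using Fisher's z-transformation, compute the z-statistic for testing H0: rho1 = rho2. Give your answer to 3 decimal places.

-9.187

Fisher z-transforms: z1 = atanh(-0.35) = -0.365444, z2 = atanh(0.90) = 1.472219; difference d = -1.837663
Var(d) = 1/38 + 1/73 = 0.0263158 + 0.0136986 = 0.0400144
z = d/√Var(d) = -1.837663 / √0.0400144 = -1.837663 / 0.200036 = -9.187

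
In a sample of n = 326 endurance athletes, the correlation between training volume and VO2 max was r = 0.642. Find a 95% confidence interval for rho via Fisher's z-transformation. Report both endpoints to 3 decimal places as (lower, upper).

z_r = atanh(0.642) = 0.761569;  SE = 1/√(n−3) = 1/√323 = 0.055641
z-limits: 0.761569 ± 1.960·0.055641 = 0.761569 ± 0.109056 = [0.652513, 0.870625]
ρ-limits: (tanh 0.652513, tanh 0.870625) = (0.573, 0.702)

(0.573, 0.702)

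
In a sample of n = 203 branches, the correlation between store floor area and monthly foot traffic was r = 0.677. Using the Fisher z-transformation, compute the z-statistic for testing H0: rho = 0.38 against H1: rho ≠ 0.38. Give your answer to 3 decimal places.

z_r = atanh(0.677) = 0.823555,  z_0 = atanh(0.38) = 0.400060
SE = 1/√(n−3) = 1/√200 = 0.070711
z = (z_r − z_0)/SE = (0.823555 − 0.400060) / 0.070711 = 0.423495 / 0.070711 = 5.989

5.989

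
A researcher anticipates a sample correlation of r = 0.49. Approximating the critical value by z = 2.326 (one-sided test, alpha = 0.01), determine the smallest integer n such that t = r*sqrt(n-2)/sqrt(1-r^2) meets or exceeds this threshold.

20

Need r·√(n−2)/√(1−r²) ≥ 2.326
√(n−2) ≥ 2.326·√(1−0.2401) / 0.49 = 2.326·0.871722 / 0.49 = 4.1380
n−2 ≥ 17.1230  ⇒  n ≥ 19.1230
Smallest integer n = 20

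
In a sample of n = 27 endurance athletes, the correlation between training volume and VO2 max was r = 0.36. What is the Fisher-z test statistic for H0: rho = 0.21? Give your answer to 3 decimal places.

0.802

Fisher z: atanh(0.36) = 0.376886, atanh(0.21) = 0.213171
z = (z_r − z_0)·√(n−3) = (0.376886 − 0.213171)·√24 = 0.163715 · 4.898979 = 0.802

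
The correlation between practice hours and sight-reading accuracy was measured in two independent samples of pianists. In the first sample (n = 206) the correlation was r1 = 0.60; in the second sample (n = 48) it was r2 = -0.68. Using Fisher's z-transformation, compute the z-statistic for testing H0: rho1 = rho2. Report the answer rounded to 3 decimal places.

9.239

Fisher z-transforms: z1 = atanh(0.60) = 0.693147, z2 = atanh(-0.68) = -0.829114; difference d = 1.522261
Var(d) = 1/203 + 1/45 = 0.0049261 + 0.0222222 = 0.0271483
z = d/√Var(d) = 1.522261 / √0.0271483 = 1.522261 / 0.164767 = 9.239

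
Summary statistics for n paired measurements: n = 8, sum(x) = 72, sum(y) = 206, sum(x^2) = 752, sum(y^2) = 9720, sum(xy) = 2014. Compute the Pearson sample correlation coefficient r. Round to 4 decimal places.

S_xy = nΣxy − ΣxΣy = 8·2014 − 72·206 = 16112 − 14832 = 1280
S_xx = nΣx² − (Σx)² = 8·752 − 72² = 6016 − 5184 = 832
S_yy = nΣy² − (Σy)² = 8·9720 − 206² = 77760 − 42436 = 35324
r = S_xy / √(S_xx·S_yy) = 1280 / √(832·35324) = 1280 / √29389568 = 1280 / 5421.2146 = 0.2361

0.2361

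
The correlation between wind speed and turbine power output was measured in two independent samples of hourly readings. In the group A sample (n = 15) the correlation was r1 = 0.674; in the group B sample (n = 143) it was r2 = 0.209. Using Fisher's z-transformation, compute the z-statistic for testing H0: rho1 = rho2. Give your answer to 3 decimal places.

2.014

z1 = atanh(0.674) = 0.818037,  z2 = atanh(0.209) = 0.212125
SE = √(1/(n1−3) + 1/(n2−3)) = √(1/12 + 1/140) = √(0.0833333 + 0.0071429) = √0.0904762 = 0.300793
z = (z1 − z2)/SE = (0.818037 − 0.212125) / 0.300793 = 0.605912 / 0.300793 = 2.014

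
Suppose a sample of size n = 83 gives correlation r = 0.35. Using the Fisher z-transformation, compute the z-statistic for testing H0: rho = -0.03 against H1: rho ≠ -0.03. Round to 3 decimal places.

3.537

z_r = atanh(0.35) = 0.365444,  z_0 = atanh(-0.03) = -0.030009
SE = 1/√(n−3) = 1/√80 = 0.111803
z = (z_r − z_0)/SE = (0.365444 − (-0.030009)) / 0.111803 = 0.395453 / 0.111803 = 3.537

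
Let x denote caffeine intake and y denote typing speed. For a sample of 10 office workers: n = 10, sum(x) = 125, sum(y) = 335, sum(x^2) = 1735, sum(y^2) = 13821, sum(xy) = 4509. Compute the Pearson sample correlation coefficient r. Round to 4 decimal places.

S_xy = nΣxy − ΣxΣy = 10·4509 − 125·335 = 45090 − 41875 = 3215
S_xx = nΣx² − (Σx)² = 10·1735 − 125² = 17350 − 15625 = 1725
S_yy = nΣy² − (Σy)² = 10·13821 − 335² = 138210 − 112225 = 25985
r = S_xy / √(S_xx·S_yy) = 3215 / √(1725·25985) = 3215 / √44824125 = 3215 / 6695.0822 = 0.4802

0.4802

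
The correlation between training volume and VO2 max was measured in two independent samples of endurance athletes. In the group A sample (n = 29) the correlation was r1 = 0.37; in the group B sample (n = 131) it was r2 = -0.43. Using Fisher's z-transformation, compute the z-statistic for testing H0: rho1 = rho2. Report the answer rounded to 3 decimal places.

3.944

z1 = atanh(0.37) = 0.388423,  z2 = atanh(-0.43) = -0.459897
SE = √(1/(n1−3) + 1/(n2−3)) = √(1/26 + 1/128) = √(0.0384615 + 0.0078125) = √0.0462740 = 0.215114
z = (z1 − z2)/SE = (0.388423 − (-0.459897)) / 0.215114 = 0.848320 / 0.215114 = 3.944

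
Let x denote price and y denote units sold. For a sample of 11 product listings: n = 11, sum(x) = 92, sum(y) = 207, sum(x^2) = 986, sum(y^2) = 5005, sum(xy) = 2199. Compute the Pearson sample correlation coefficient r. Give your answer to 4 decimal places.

0.9542

Numerator: nΣxy − (Σx)(Σy) = 11·2199 − (92)(207) = 5145
Denominator: √[(nΣx²−(Σx)²)(nΣy²−(Σy)²)]
  nΣx²−(Σx)² = 11·986 − 8464 = 2382;  nΣy²−(Σy)² = 11·5005 − 42849 = 12206
  √(2382·12206) = √29074692 = 5392.0953
r = 5145 / 5392.0953 = 0.9542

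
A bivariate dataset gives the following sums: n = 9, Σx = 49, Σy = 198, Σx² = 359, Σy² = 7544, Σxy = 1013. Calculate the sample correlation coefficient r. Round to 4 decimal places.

S_xy = nΣxy − ΣxΣy = 9·1013 − 49·198 = 9117 − 9702 = -585
S_xx = nΣx² − (Σx)² = 9·359 − 49² = 3231 − 2401 = 830
S_yy = nΣy² − (Σy)² = 9·7544 − 198² = 67896 − 39204 = 28692
r = S_xy / √(S_xx·S_yy) = -585 / √(830·28692) = -585 / √23814360 = -585 / 4879.9959 = -0.1199

-0.1199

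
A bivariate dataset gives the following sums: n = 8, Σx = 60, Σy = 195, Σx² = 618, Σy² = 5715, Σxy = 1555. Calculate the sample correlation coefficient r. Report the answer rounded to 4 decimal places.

0.2301

Numerator: nΣxy − (Σx)(Σy) = 8·1555 − (60)(195) = 740
Denominator: √[(nΣx²−(Σx)²)(nΣy²−(Σy)²)]
  nΣx²−(Σx)² = 8·618 − 3600 = 1344;  nΣy²−(Σy)² = 8·5715 − 38025 = 7695
  √(1344·7695) = √10342080 = 3215.9104
r = 740 / 3215.9104 = 0.2301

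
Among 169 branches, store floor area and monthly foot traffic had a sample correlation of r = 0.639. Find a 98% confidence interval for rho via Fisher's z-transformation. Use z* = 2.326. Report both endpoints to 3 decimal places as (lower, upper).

(0.520, 0.734)

z_r = atanh(0.639) = 0.756482;  SE = 1/√(n−3) = 1/√166 = 0.077615
z-limits: 0.756482 ± 2.326·0.077615 = 0.756482 ± 0.180532 = [0.575950, 0.937014]
ρ-limits: (tanh 0.575950, tanh 0.937014) = (0.520, 0.734)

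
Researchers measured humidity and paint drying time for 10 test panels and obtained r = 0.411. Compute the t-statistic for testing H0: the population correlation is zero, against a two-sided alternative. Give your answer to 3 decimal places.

1.275

1 − r² = 1 − 0.168921 = 0.831079;  √(1−r²) = 0.911635
√(n−2) = √8 = 2.828427
t = r·√(n−2)/√(1−r²) = 0.411 · 2.828427 / 0.911635 = 1.275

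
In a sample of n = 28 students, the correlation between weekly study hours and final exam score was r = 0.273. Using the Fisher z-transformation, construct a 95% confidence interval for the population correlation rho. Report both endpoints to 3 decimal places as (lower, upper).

Fisher z: z_r = atanh(r) = ½·ln((1+0.273)/(1−0.273)) = 0.280103
SE(z) = 1/√(n−3) = 1/√25 = 0.200000
95% ⇒ z* = 1.960; margin = 1.960·0.200000 = 0.392000
CI on z-scale: (-0.111897, 0.672103)
Back-transform: tanh(-0.111897) = -0.111432, tanh(0.672103) = 0.586362

(-0.111, 0.586)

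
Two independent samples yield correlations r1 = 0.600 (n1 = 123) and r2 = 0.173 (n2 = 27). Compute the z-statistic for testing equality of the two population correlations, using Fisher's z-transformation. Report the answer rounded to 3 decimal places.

z1 = atanh(0.600) = 0.693147,  z2 = atanh(0.173) = 0.174758
SE = √(1/(n1−3) + 1/(n2−3)) = √(1/120 + 1/24) = √(0.0083333 + 0.0416667) = √0.0500000 = 0.223607
z = (z1 − z2)/SE = (0.693147 − 0.174758) / 0.223607 = 0.518389 / 0.223607 = 2.318

2.318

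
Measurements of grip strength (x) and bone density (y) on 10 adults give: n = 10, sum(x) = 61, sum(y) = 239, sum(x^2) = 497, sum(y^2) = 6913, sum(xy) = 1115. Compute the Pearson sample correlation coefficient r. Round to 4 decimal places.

-0.8854

Numerator: nΣxy − (Σx)(Σy) = 10·1115 − (61)(239) = -3429
Denominator: √[(nΣx²−(Σx)²)(nΣy²−(Σy)²)]
  nΣx²−(Σx)² = 10·497 − 3721 = 1249;  nΣy²−(Σy)² = 10·6913 − 57121 = 12009
  √(1249·12009) = √14999241 = 3872.8854
r = -3429 / 3872.8854 = -0.8854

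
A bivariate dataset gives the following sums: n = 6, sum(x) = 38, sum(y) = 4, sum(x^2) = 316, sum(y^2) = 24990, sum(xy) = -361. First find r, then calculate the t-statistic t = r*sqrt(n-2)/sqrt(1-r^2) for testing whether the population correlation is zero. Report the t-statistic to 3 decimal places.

Numerator: nΣxy − (Σx)(Σy) = 6·(-361) − (38)(4) = -2318
Denominator: √[(nΣx²−(Σx)²)(nΣy²−(Σy)²)]
  nΣx²−(Σx)² = 6·316 − 1444 = 452;  nΣy²−(Σy)² = 6·24990 − 16 = 149924
  √(452·149924) = √67765648 = 8231.9893
r = -2318 / 8231.9893 = -0.2816
t = r·√(n−2)/√(1−r²) = -0.2816·√4 / √(1−0.079299) = -0.563200 / 0.959532 = -0.587

-0.587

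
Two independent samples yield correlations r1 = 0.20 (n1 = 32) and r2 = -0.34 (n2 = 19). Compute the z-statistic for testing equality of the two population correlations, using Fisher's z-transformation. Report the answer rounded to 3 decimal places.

1.788

Fisher z-transforms: z1 = atanh(0.20) = 0.202733, z2 = atanh(-0.34) = -0.354093; difference d = 0.556826
Var(d) = 1/29 + 1/16 = 0.0344828 + 0.0625000 = 0.0969828
z = d/√Var(d) = 0.556826 / √0.0969828 = 0.556826 / 0.311421 = 1.788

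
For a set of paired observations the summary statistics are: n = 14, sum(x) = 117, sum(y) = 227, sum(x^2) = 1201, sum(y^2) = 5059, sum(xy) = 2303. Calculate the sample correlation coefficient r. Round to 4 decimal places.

0.7318

Numerator: nΣxy − (Σx)(Σy) = 14·2303 − (117)(227) = 5683
Denominator: √[(nΣx²−(Σx)²)(nΣy²−(Σy)²)]
  nΣx²−(Σx)² = 14·1201 − 13689 = 3125;  nΣy²−(Σy)² = 14·5059 − 51529 = 19297
  √(3125·19297) = √60303125 = 7765.5087
r = 5683 / 7765.5087 = 0.7318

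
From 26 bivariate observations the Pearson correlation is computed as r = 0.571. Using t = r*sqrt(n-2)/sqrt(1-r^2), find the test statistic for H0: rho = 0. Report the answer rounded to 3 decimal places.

1 − r² = 1 − 0.326041 = 0.673959;  √(1−r²) = 0.820950
√(n−2) = √24 = 4.898979
t = r·√(n−2)/√(1−r²) = 0.571 · 4.898979 / 0.820950 = 3.407

3.407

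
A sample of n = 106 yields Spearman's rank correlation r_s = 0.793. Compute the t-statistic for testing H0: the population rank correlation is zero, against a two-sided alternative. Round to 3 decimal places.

1 − r_s² = 1 − 0.628849 = 0.371151;  √(1−r_s²) = 0.609222
√(n−2) = √104 = 10.198039
t = r_s·√(n−2)/√(1−r_s²) = 0.793 · 10.198039 / 0.609222 = 13.274

13.274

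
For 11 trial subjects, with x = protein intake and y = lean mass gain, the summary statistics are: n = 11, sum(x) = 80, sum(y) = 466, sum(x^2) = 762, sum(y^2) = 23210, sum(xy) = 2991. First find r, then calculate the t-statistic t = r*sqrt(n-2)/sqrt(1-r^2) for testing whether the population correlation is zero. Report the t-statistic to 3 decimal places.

-1.749

S_xy = nΣxy − ΣxΣy = 11·2991 − 80·466 = 32901 − 37280 = -4379
S_xx = nΣx² − (Σx)² = 11·762 − 80² = 8382 − 6400 = 1982
S_yy = nΣy² − (Σy)² = 11·23210 − 466² = 255310 − 217156 = 38154
r = S_xy / √(S_xx·S_yy) = -4379 / √(1982·38154) = -4379 / √75621228 = -4379 / 8696.0467 = -0.5036
t = r·√(n−2)/√(1−r²) = -0.5036·√9 / √(1−0.253613) = -1.510800 / 0.863937 = -1.749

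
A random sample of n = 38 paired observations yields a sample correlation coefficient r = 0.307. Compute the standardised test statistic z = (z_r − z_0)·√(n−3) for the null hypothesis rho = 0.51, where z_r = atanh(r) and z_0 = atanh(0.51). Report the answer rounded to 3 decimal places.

Fisher z: atanh(0.307) = 0.317230, atanh(0.51) = 0.562730
z = (z_r − z_0)·√(n−3) = (0.317230 − 0.562730)·√35 = -0.245500 · 5.916080 = -1.452

-1.452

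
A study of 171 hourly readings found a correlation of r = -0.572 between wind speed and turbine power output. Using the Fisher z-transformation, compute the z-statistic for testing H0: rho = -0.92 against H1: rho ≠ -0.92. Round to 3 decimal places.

Fisher z: atanh(-0.572) = -0.650490, atanh(-0.92) = -1.589027
z = (z_r − z_0)·√(n−3) = (-0.650490 − (-1.589027))·√168 = 0.938537 · 12.961481 = 12.165

12.165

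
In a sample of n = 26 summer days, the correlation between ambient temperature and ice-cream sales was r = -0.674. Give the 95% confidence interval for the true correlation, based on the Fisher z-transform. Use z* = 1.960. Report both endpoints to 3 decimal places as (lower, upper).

(-0.842, -0.388)

Fisher z: z_r = atanh(r) = ½·ln((1+(-0.674))/(1−(-0.674))) = -0.818037
SE(z) = 1/√(n−3) = 1/√23 = 0.208514
95% ⇒ z* = 1.960; margin = 1.960·0.208514 = 0.408687
CI on z-scale: (-1.226724, -0.409350)
Back-transform: tanh(-1.226724) = -0.841626, tanh(-0.409350) = -0.387921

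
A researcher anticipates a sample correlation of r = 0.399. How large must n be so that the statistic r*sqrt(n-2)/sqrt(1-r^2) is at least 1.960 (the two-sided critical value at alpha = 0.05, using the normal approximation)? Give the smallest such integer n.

Need r·√(n−2)/√(1−r²) ≥ 1.960
√(n−2) ≥ 1.960·√(1−0.159201) / 0.399 = 1.960·0.916951 / 0.399 = 4.5043
n−2 ≥ 20.2887  ⇒  n ≥ 22.2887
Smallest integer n = 23

23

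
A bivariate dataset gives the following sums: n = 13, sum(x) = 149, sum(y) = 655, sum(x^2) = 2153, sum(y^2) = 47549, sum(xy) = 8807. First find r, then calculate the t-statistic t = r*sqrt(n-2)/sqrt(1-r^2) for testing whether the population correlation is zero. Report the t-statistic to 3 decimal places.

1.970

S_xy = nΣxy − ΣxΣy = 13·8807 − 149·655 = 114491 − 97595 = 16896
S_xx = nΣx² − (Σx)² = 13·2153 − 149² = 27989 − 22201 = 5788
S_yy = nΣy² − (Σy)² = 13·47549 − 655² = 618137 − 429025 = 189112
r = S_xy / √(S_xx·S_yy) = 16896 / √(5788·189112) = 16896 / √1094580256 = 16896 / 33084.4413 = 0.5107
t = r·√(n−2)/√(1−r²) = 0.5107·√11 / √(1−0.260814) = 1.693800 / 0.859759 = 1.970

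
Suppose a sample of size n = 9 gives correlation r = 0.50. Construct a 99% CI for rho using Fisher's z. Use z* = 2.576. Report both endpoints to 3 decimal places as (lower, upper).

(-0.464, 0.922)

Fisher z: z_r = atanh(r) = ½·ln((1+0.50)/(1−0.50)) = 0.549306
SE(z) = 1/√(n−3) = 1/√6 = 0.408248
99% ⇒ z* = 2.576; margin = 2.576·0.408248 = 1.051647
CI on z-scale: (-0.502341, 1.600953)
Back-transform: tanh(-0.502341) = -0.463956, tanh(1.600953) = 0.921812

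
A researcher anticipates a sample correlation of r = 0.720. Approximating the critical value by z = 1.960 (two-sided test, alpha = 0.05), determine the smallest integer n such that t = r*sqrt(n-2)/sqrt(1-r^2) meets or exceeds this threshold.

r√(n−2)/√(1−r²) ≥ 1.960  ⇔  n−2 ≥ (1.960)²·(1−r²)/r²
(1−r²)/r² = (1−0.518400)/0.518400 = 0.9290
n ≥ 2 + 3.8416·0.9290 = 2 + 3.5688 = 5.5688
⌈5.5688⌉ = 6

6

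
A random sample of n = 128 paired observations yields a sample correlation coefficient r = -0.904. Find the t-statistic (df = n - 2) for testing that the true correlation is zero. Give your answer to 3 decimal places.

-23.735

t = r·√(n−2) / √(1−r²) with r = -0.904, n = 128
  = -0.904·√126 / √(1 − 0.817216)
  = -0.904·11.224972 / 0.427532
  = -10.147375 / 0.427532 = -23.735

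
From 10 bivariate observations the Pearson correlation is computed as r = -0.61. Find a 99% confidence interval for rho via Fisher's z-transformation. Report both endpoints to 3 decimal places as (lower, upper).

(-0.933, 0.259)

z_r = atanh(-0.61) = -0.708921;  SE = 1/√(n−3) = 1/√7 = 0.377964
z-limits: -0.708921 ± 2.576·0.377964 = -0.708921 ± 0.973635 = [-1.682556, 0.264714]
ρ-limits: (tanh -1.682556, tanh 0.264714) = (-0.933, 0.259)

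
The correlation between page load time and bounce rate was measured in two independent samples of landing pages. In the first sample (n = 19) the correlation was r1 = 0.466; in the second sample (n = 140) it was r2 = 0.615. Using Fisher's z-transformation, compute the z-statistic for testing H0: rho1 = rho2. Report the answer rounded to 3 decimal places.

z1 = atanh(0.466) = 0.504949,  z2 = atanh(0.615) = 0.716923
SE = √(1/(n1−3) + 1/(n2−3)) = √(1/16 + 1/137) = √(0.0625000 + 0.0072993) = √0.0697993 = 0.264196
z = (z1 − z2)/SE = (0.504949 − 0.716923) / 0.264196 = -0.211974 / 0.264196 = -0.802

-0.802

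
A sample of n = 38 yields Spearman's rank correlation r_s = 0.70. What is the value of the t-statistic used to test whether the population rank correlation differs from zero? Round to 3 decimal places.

1 − r_s² = 1 − 0.4900 = 0.5100;  √(1−r_s²) = 0.714143
√(n−2) = √36 = 6.000000
t = r_s·√(n−2)/√(1−r_s²) = 0.70 · 6.000000 / 0.714143 = 5.881

5.881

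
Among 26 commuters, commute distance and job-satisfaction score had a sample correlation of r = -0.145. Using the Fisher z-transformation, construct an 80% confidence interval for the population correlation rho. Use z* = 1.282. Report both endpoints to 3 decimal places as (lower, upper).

Fisher z: z_r = atanh(r) = ½·ln((1+(-0.145))/(1−(-0.145))) = -0.146029
SE(z) = 1/√(n−3) = 1/√23 = 0.208514
80% ⇒ z* = 1.282; margin = 1.282·0.208514 = 0.267315
CI on z-scale: (-0.413344, 0.121286)
Back-transform: tanh(-0.413344) = -0.391308, tanh(0.121286) = 0.120695

(-0.391, 0.121)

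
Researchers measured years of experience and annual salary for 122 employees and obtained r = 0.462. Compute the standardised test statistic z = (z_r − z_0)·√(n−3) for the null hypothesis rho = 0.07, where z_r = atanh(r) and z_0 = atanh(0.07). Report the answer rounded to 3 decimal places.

4.688

z_r = atanh(0.462) = 0.499851,  z_0 = atanh(0.07) = 0.070115
SE = 1/√(n−3) = 1/√119 = 0.091670
z = (z_r − z_0)/SE = (0.499851 − 0.070115) / 0.091670 = 0.429736 / 0.091670 = 4.688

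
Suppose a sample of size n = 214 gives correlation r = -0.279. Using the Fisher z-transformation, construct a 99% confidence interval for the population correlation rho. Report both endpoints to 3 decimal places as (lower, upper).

(-0.433, -0.109)

Fisher z: z_r = atanh(r) = ½·ln((1+(-0.279))/(1−(-0.279))) = -0.286597
SE(z) = 1/√(n−3) = 1/√211 = 0.068843
99% ⇒ z* = 2.576; margin = 2.576·0.068843 = 0.177340
CI on z-scale: (-0.463937, -0.109257)
Back-transform: tanh(-0.463937) = -0.433288, tanh(-0.109257) = -0.108824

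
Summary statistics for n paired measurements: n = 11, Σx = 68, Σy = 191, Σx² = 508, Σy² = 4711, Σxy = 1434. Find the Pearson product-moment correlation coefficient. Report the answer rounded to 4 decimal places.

S_xy = nΣxy − ΣxΣy = 11·1434 − 68·191 = 15774 − 12988 = 2786
S_xx = nΣx² − (Σx)² = 11·508 − 68² = 5588 − 4624 = 964
S_yy = nΣy² − (Σy)² = 11·4711 − 191² = 51821 − 36481 = 15340
r = S_xy / √(S_xx·S_yy) = 2786 / √(964·15340) = 2786 / √14787760 = 2786 / 3845.4857 = 0.7245

0.7245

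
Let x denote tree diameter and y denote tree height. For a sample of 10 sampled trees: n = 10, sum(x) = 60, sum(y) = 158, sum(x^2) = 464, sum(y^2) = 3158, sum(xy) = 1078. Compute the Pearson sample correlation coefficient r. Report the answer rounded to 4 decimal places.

Numerator: nΣxy − (Σx)(Σy) = 10·1078 − (60)(158) = 1300
Denominator: √[(nΣx²−(Σx)²)(nΣy²−(Σy)²)]
  nΣx²−(Σx)² = 10·464 − 3600 = 1040;  nΣy²−(Σy)² = 10·3158 − 24964 = 6616
  √(1040·6616) = √6880640 = 2623.0974
r = 1300 / 2623.0974 = 0.4956

0.4956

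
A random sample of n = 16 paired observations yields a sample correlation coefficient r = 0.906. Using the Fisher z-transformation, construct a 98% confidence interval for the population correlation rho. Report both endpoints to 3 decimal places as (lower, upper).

(0.696, 0.973)

Fisher z: z_r = atanh(r) = ½·ln((1+0.906)/(1−0.906)) = 1.504734
SE(z) = 1/√(n−3) = 1/√13 = 0.277350
98% ⇒ z* = 2.326; margin = 2.326·0.277350 = 0.645116
CI on z-scale: (0.859618, 2.149850)
Back-transform: tanh(0.859618) = 0.696061, tanh(2.149850) = 0.973218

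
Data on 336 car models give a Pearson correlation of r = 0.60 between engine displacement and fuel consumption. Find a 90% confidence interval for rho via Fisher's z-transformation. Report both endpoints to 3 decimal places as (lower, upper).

Fisher z: z_r = atanh(r) = ½·ln((1+0.60)/(1−0.60)) = 0.693147
SE(z) = 1/√(n−3) = 1/√333 = 0.054800
90% ⇒ z* = 1.645; margin = 1.645·0.054800 = 0.090146
CI on z-scale: (0.603001, 0.783293)
Back-transform: tanh(0.603001) = 0.539182, tanh(0.783293) = 0.654593

(0.539, 0.655)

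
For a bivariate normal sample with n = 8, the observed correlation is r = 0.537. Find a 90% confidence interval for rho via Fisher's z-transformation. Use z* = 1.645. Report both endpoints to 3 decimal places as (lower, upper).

(-0.135, 0.871)

Fisher z: z_r = atanh(r) = ½·ln((1+0.537)/(1−0.537)) = 0.599930
SE(z) = 1/√(n−3) = 1/√5 = 0.447214
90% ⇒ z* = 1.645; margin = 1.645·0.447214 = 0.735667
CI on z-scale: (-0.135737, 1.335597)
Back-transform: tanh(-0.135737) = -0.134909, tanh(1.335597) = 0.870611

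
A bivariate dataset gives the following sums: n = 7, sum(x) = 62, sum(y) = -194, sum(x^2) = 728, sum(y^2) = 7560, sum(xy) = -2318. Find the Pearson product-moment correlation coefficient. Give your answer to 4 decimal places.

-0.9597

S_xy = nΣxy − ΣxΣy = 7·(-2318) − 62·(-194) = -16226 − (-12028) = -4198
S_xx = nΣx² − (Σx)² = 7·728 − 62² = 5096 − 3844 = 1252
S_yy = nΣy² − (Σy)² = 7·7560 − (-194)² = 52920 − 37636 = 15284
r = S_xy / √(S_xx·S_yy) = -4198 / √(1252·15284) = -4198 / √19135568 = -4198 / 4374.4220 = -0.9597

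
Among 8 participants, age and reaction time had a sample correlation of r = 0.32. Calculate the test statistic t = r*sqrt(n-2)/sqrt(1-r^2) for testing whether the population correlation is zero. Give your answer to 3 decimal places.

0.827

t = r·√(n−2) / √(1−r²) with r = 0.32, n = 8
  = 0.32·√6 / √(1 − 0.1024)
  = 0.32·2.449490 / 0.947418
  = 0.783837 / 0.947418 = 0.827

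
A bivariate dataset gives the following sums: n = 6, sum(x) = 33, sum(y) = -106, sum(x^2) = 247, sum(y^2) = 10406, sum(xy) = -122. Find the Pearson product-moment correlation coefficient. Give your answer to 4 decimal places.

0.6166

Numerator: nΣxy − (Σx)(Σy) = 6·(-122) − (33)(-106) = 2766
Denominator: √[(nΣx²−(Σx)²)(nΣy²−(Σy)²)]
  nΣx²−(Σx)² = 6·247 − 1089 = 393;  nΣy²−(Σy)² = 6·10406 − 11236 = 51200
  √(393·51200) = √20121600 = 4485.7106
r = 2766 / 4485.7106 = 0.6166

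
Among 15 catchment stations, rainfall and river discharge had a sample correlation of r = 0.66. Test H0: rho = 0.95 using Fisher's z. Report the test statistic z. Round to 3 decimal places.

-3.599

Fisher z: atanh(0.66) = 0.792814, atanh(0.95) = 1.831781
z = (z_r − z_0)·√(n−3) = (0.792814 − 1.831781)·√12 = -1.038967 · 3.464102 = -3.599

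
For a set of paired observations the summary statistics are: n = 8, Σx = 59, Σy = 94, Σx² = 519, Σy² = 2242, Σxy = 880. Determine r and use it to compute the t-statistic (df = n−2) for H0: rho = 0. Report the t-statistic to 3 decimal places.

S_xy = nΣxy − ΣxΣy = 8·880 − 59·94 = 7040 − 5546 = 1494
S_xx = nΣx² − (Σx)² = 8·519 − 59² = 4152 − 3481 = 671
S_yy = nΣy² − (Σy)² = 8·2242 − 94² = 17936 − 8836 = 9100
r = S_xy / √(S_xx·S_yy) = 1494 / √(671·9100) = 1494 / √6106100 = 1494 / 2471.0524 = 0.6046
t = r·√(n−2)/√(1−r²) = 0.6046·√6 / √(1−0.365541) = 1.480961 / 0.796529 = 1.859

1.859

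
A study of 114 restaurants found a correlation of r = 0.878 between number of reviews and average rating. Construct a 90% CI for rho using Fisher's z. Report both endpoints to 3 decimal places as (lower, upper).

Fisher z: z_r = atanh(r) = ½·ln((1+0.878)/(1−0.878)) = 1.366971
SE(z) = 1/√(n−3) = 1/√111 = 0.094916
90% ⇒ z* = 1.645; margin = 1.645·0.094916 = 0.156137
CI on z-scale: (1.210834, 1.523108)
Back-transform: tanh(1.210834) = 0.836929, tanh(1.523108) = 0.909238

(0.837, 0.909)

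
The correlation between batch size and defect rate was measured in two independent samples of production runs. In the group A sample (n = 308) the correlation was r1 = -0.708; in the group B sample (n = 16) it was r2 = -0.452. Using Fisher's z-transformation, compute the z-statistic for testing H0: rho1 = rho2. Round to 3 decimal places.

-1.398

Fisher z-transforms: z1 = atanh(-0.708) = -0.883162, z2 = atanh(-0.452) = -0.487211; difference d = -0.395951
Var(d) = 1/305 + 1/13 = 0.0032787 + 0.0769231 = 0.0802018
z = d/√Var(d) = -0.395951 / √0.0802018 = -0.395951 / 0.283199 = -1.398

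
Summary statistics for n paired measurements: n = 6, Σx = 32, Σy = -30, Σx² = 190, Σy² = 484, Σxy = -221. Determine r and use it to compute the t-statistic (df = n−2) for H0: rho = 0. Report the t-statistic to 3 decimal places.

S_xy = nΣxy − ΣxΣy = 6·(-221) − 32·(-30) = -1326 − (-960) = -366
S_xx = nΣx² − (Σx)² = 6·190 − 32² = 1140 − 1024 = 116
S_yy = nΣy² − (Σy)² = 6·484 − (-30)² = 2904 − 900 = 2004
r = S_xy / √(S_xx·S_yy) = -366 / √(116·2004) = -366 / √232464 = -366 / 482.1452 = -0.7591
t = r·√(n−2)/√(1−r²) = -0.7591·√4 / √(1−0.576233) = -1.518200 / 0.650974 = -2.332

-2.332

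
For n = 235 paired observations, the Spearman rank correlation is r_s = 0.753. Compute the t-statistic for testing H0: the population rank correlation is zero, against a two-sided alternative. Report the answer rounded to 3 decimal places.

1 − r_s² = 1 − 0.567009 = 0.432991;  √(1−r_s²) = 0.658021
√(n−2) = √233 = 15.264338
t = r_s·√(n−2)/√(1−r_s²) = 0.753 · 15.264338 / 0.658021 = 17.468

17.468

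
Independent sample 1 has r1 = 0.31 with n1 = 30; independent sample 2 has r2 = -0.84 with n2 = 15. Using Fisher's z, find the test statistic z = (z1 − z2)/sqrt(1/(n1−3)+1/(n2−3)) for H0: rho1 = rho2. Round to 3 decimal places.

Fisher z-transforms: z1 = atanh(0.31) = 0.320545, z2 = atanh(-0.84) = -1.221174; difference d = 1.541719
Var(d) = 1/27 + 1/12 = 0.0370370 + 0.0833333 = 0.1203703
z = d/√Var(d) = 1.541719 / √0.1203703 = 1.541719 / 0.346944 = 4.444

4.444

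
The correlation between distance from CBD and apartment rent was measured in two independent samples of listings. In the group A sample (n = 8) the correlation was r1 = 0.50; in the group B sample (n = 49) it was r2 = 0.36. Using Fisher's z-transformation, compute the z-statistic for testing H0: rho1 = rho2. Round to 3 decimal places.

Fisher z-transforms: z1 = atanh(0.50) = 0.549306, z2 = atanh(0.36) = 0.376886; difference d = 0.172420
Var(d) = 1/5 + 1/46 = 0.2000000 + 0.0217391 = 0.2217391
z = d/√Var(d) = 0.172420 / √0.2217391 = 0.172420 / 0.470892 = 0.366

0.366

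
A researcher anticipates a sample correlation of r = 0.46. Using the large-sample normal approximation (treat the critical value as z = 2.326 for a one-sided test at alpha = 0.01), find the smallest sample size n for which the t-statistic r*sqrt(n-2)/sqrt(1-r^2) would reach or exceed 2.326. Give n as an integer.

23

Need r·√(n−2)/√(1−r²) ≥ 2.326
√(n−2) ≥ 2.326·√(1−0.2116) / 0.46 = 2.326·0.887919 / 0.46 = 4.4898
n−2 ≥ 20.1583  ⇒  n ≥ 22.1583
Smallest integer n = 23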